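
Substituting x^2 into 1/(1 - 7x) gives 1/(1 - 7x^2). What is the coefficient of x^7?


Since 1/(1 - 7x^2) only has even powers of x,
the coefficient of x^7 (odd) is 0.

0


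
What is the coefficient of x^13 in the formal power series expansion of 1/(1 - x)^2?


The expansion 1/(1 - x)^r = sum_{k>=0} C(k + r - 1, r - 1) x^k follows from the multiset / negative-binomial theorem (or from repeated differentiation of the geometric series).
For r = 2 and k = 13:
C(14, 1) = 87178291200 / (1 * 6227020800) = 14.

14


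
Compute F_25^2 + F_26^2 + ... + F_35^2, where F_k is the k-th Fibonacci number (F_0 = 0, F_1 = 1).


There is a standard identity sum_{k=0}^{N} F_k^2 = F_N * F_{N+1} (proved inductively from the telescoping relation F_k^2 = F_k F_{k+1} - F_{k-1} F_k). Then
sum_{k=25}^{35} F_k^2 = F_35 F_36 - F_24 F_25.
Computing: F_35 = 9227465, F_36 = 14930352, F_24 = 46368, F_25 = 75025.
Sum = 9227465 * 14930352 - 46368 * 75025 = 137765821758480.

137765821758480


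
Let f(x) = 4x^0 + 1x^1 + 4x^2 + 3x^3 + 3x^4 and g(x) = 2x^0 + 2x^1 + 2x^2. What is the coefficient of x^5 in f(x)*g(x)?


Cauchy product at x^5:
3*2 + 3*2
= 12

12


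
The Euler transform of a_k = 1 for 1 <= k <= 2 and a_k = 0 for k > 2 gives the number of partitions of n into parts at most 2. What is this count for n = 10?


Partitions of 10 into parts at most 2:
Using generating function (1-x)^(-1)(1-x^2)^(-1),
the coefficient of x^10 = 6

6


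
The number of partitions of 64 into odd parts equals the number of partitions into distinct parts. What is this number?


Computing partitions of 64 into odd parts (1, 3, 5, ...):
Using the generating function prod_{k>=0} 1/(1-x^(2k+1)),
the count is 16444

16444


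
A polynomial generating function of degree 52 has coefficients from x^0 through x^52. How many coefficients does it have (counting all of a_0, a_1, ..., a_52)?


A polynomial of degree 52 takes the form a_0 + a_1 x + ... + a_52 x^52.
The number of coefficients is 52 + 1 = 53.

53


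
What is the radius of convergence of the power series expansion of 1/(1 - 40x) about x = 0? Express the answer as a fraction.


Expanding 1/(1 - 40x) = sum_{k>=0} 40^k x^k, the series converges when |40x| < 1, i.e., |x| < 1/40.
So the radius of convergence is 1/40 = 1/40.

1/40


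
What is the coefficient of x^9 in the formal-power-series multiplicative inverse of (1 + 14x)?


The inverse is 1/(1 + 14x). Apply the geometric identity 1/(1 - y) = sum_{k>=0} y^k with y = -14x:
1/(1 + 14x) = sum_{k>=0} (-14)^k x^k.
So the coefficient of x^9 is (-14)^9 = -20661046784.

-20661046784


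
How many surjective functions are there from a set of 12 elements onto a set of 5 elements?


By inclusion-exclusion on which target elements are missed, the number of surjections from an n-set onto a k-set is
surj(n, k) = sum_{j=0}^{k} (-1)^j C(k, j) (k - j)^n.
Equivalently surj(n, k) = k! * S(n, k), where S(n, k) is the Stirling number of the second kind.
For n = 12, k = 5:
S(12, 5) = 1379400, so
surj = 5! * 1379400 = 120 * 1379400 = 165528000.

165528000


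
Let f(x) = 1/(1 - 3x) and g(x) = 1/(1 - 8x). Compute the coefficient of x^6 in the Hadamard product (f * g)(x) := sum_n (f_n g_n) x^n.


f has coefficients f_k = 3^k and g has coefficients g_k = 8^k, so the Hadamard product has coefficient (f*g)_k = 3^k * 8^k = 24^k.
For k = 6: 24^6 = 191102976.

191102976


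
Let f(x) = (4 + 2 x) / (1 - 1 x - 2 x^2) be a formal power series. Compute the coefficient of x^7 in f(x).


Write f(x) = sum_{k>=0} a_k x^k. Multiplying both sides by 1 - 1 x - 2 x^2 gives
(1 - 1 x - 2 x^2) sum_{k>=0} a_k x^k = 4 + 2 x.
Matching coefficients:
 x^0: a_0 = 4
 x^1: a_1 - 1 a_0 = 2  =>  a_1 = 1*4 + 2 = 6
 x^k (k >= 2): a_k = 1 a_{k-1} + 2 a_{k-2}.
Iterating: a_2 = 14, a_3 = 26, a_4 = 54, a_5 = 106, a_6 = 214, a_7 = 426.
So the coefficient of x^7 is 426.

426


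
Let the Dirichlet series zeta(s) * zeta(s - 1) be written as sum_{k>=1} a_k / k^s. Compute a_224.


Convolution gives a_k = sum_{d | k} d * 1 = sum_{d | k} d = sigma(k), the sum of positive divisors of k.
For k = 224, the divisors are 1, 2, 4, 7, 8, 14, 16, 28, 32, 56, 112, 224, so
sigma(224) = 1 + 2 + 4 + 7 + 8 + 14 + 16 + 28 + 32 + 56 + 112 + 224 = 504.

504


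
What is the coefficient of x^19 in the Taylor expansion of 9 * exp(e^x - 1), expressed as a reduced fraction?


exp(e^x - 1) = sum_{k>=0} Bell_k x^k / k!, where Bell_k is the k-th Bell number.
So the coefficient of x^19 is 9 * Bell_19 / 19!.
Computing: Bell_19 = 5832742205057 and 19! = 121645100408832000, giving
9 * 5832742205057/121645100408832000 = 5832742205057/13516122267648000.

5832742205057/13516122267648000


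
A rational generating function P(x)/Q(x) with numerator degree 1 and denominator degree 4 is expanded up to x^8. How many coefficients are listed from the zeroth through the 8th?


Expanding up to x^8 gives the coefficients for x^0, x^1, ..., x^8.
That is 8 + 1 = 9 coefficients in total.

9


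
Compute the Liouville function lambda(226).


The Liouville function is lambda(k) = (-1)^Omega(k), where Omega(k) counts the prime factors of k with multiplicity.
Factoring: 226 = 2 * 113, so Omega(226) = 2.
lambda(226) = (-1)^2 = 1.

1


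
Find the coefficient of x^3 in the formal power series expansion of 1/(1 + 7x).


Write 1/(1 + c x) = 1/(1 - (-c) x) and apply the geometric-series identity
1/(1 - y) = sum_{k>=0} y^k to get 1/(1 + c x) = sum_{k>=0} (-c)^k x^k.
So the coefficient of x^k is (-c)^k = (-1)^k * c^k.
Here c = 7 and k = 3:
(-7)^3 = -1 * 343 = -343

-343


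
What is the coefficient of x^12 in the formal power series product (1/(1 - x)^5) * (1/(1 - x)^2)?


Combine the factors: (1/(1 - x)^5) * (1/(1 - x)^2) = 1/(1 - x)^7.
Then use 1/(1 - x)^r = sum_{k>=0} C(k + r - 1, r - 1) x^k with r = 7 and k = 12:
C(18, 6) = 18564.

18564


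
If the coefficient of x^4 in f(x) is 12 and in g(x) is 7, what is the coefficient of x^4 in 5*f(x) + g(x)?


Scalar multiplication scales coefficients: 5 * 12 = 60.
Then add the g coefficient: 60 + 7
= 67

67


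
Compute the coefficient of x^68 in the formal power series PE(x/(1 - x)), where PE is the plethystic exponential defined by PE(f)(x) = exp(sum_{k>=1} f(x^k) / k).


For f(x) = x/(1 - x) we have
sum_{k>=1} f(x^k) / k = sum_{k>=1} (1/k) * x^k / (1 - x^k) = sum_{k, m >= 1} x^(k m) / k,
which after exponentiating simplifies to
PE(x/(1 - x)) = prod_{k>=1} 1 / (1 - x^k).
This is the generating function for the partition function p(n), so the coefficient of x^68 is p(68).
Computing p(68) by dynamic programming over parts 1, 2, ..., 68: p(68) = 3087735.

3087735


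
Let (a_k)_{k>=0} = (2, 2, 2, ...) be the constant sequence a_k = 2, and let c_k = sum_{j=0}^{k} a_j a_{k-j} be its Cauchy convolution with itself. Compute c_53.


Since a_j = 2 for all j >= 0, the convolution sum becomes
c_k = sum_{j=0}^{k} 2 * 2 = 4 * (k + 1).
Equivalently, the generating function of (a_k) is 2/(1 - x) and its square is 4/(1 - x)^2 = sum_{k>=0} 4(k + 1) x^k.
For k = 53: 4 * 54 = 216.

216


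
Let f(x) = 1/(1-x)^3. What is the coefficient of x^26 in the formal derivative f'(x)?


Differentiate: d/dx [ 1/(1-x)^r ] = r / (1-x)^(r+1).
Here r = 3, so f'(x) = 3 / (1-x)^4.
The expansion of 1/(1-x)^(r+1) has coefficient of x^n equal to C(n+r, r).
So the coefficient of x^26 in f'(x) is
3 * C(29, 3) = 3 * 3654 = 10962

10962


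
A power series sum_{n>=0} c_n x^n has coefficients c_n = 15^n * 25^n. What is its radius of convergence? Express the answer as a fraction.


By the root test (Cauchy-Hadamard), the radius is R = 1 / limsup_n |c_n|^(1/n).
Here |c_n|^(1/n) = (15^n * 25^n)^(1/n) = 15 * 25 = 375 for all n.
So R = 1/375 = 1/375.

1/375


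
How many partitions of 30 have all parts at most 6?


Using the generating function (1-x)^(-1)(1-x^2)^(-1)...(1-x^6)^(-1),
the coefficient of x^30 counts these restricted partitions.
Result = 1206

1206


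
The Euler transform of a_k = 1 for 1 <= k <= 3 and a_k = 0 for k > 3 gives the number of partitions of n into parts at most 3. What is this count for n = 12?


Partitions of 12 into parts at most 3:
Using generating function (1-x)^(-1)(1-x^2)^(-1)(1-x^3)^(-1),
the coefficient of x^12 = 19

19


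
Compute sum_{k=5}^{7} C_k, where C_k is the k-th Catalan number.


C_5 through C_7: 42, 132, 429
Sum = 42 + 132 + 429
= 603

603


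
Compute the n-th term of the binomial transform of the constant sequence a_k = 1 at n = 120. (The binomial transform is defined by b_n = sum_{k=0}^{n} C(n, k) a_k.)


With a_k = 1 for all k, b_n = sum_{k=0}^{n} C(n, k) = 2^n by the binomial theorem.
For n = 120: 2^120 = 1329227995784915872903807060280344576.

1329227995784915872903807060280344576


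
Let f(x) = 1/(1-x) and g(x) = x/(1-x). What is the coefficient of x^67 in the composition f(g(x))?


First simplify the composition: f(g(x)) = 1/(1 - x/(1-x)) = (1-x)/((1-x) - x) = (1-x)/(1-2x).
Now extract the coefficient. Write (1-x)/(1-2x) = 1/(1-2x) - x/(1-2x).
The coefficient of x^n in 1/(1-2x) is 2^n, and in x/(1-2x) is 2^(n-1) (for n >= 1).
So the coefficient of x^67 is 2^67 - 2^66 = 147573952589676412928 - 73786976294838206464 = 73786976294838206464.

73786976294838206464


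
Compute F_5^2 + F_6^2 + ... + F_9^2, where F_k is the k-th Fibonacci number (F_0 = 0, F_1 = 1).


There is a standard identity sum_{k=0}^{N} F_k^2 = F_N * F_{N+1} (proved inductively from the telescoping relation F_k^2 = F_k F_{k+1} - F_{k-1} F_k). Then
sum_{k=5}^{9} F_k^2 = F_9 F_10 - F_4 F_5.
Computing: F_9 = 34, F_10 = 55, F_4 = 3, F_5 = 5.
Sum = 34 * 55 - 3 * 5 = 1855.

1855


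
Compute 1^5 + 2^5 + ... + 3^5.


This power sum has a closed form given by Faulhaber's formula
sum_{k=1}^{m} k^p = (1 / (p + 1)) * sum_{j=0}^{p} C(p + 1, j) B_j m^(p + 1 - j),
but for small m direct computation is fastest:
1 + 32 + 243 = 276.

276


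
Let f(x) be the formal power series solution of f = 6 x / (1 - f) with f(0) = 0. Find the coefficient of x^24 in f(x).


Apply Lagrange inversion: f = 6 x * phi(f) with phi(t) = 1/(1 - t), so
[x^n] f = 6^n * (1/n) [t^(n-1)] phi(t)^n = 6^n * (1/n) [t^(n-1)] (1 - t)^(-n) = 6^n * (1/n) C(2n - 2, n - 1) = 6^n * C_{n-1}.
For n = 24: C_23 = C(46, 23) / 24 = 8233430727600/24 = 343059613650.
With the 6^24 = 4738381338321616896 factor, the coefficient is 4738381338321616896 * 343059613650 = 1625547271250983831785072230400.

1625547271250983831785072230400


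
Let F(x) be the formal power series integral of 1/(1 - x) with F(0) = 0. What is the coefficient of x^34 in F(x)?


1/(1 - x) = sum_{k>=0} x^k. Integrating termwise and using F(0) = 0 gives
F(x) = sum_{k>=0} x^(k+1) / (k+1) = sum_{m>=1} x^m / m = -ln(1 - x).
So the coefficient of x^34 is 1/34 = 1/34.

1/34


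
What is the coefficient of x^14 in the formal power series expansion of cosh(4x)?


The Maclaurin series is cosh(t) = sum_{m>=0} t^(2m) / (2m)!, so substituting t = 4x, only even powers of x are nonzero, with coefficient of x^(2m) equal to 4^(2m) / (2m)!.
For x^14 the coefficient is 4^14/14! = 268435456/87178291200 = 131072/42567525.

131072/42567525


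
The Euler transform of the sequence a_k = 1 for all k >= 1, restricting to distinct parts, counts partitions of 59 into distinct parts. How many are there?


Partitions of 59 into distinct parts can be computed via generating function.
Product (1+x)(1+x^2)(1+x^3)...
The coefficient of x^59 = 9792

9792


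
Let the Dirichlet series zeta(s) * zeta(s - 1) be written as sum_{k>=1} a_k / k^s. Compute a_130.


Convolution gives a_k = sum_{d | k} d * 1 = sum_{d | k} d = sigma(k), the sum of positive divisors of k.
For k = 130, the divisors are 1, 2, 5, 10, 13, 26, 65, 130, so
sigma(130) = 1 + 2 + 5 + 10 + 13 + 26 + 65 + 130 = 252.

252


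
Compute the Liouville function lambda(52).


The Liouville function is lambda(k) = (-1)^Omega(k), where Omega(k) counts the prime factors of k with multiplicity.
Factoring: 52 = 2 * 2 * 13, so Omega(52) = 3.
lambda(52) = (-1)^3 = -1.

-1


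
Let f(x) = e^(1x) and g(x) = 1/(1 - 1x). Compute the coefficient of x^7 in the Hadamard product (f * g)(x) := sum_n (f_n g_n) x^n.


Expanding: f_k = 1^k/k! (from e^(1x)) and g_k = 1^k (from 1/(1 - 1x)). So the Hadamard coefficient (f * g)_k = 1^k 1^k / k! = (1)^k / k!.
For k = 7: 1^7/7! = 1/5040 = 1/5040.

1/5040


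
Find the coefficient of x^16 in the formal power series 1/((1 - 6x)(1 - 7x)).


By partial fractions or Cauchy convolution:
The coefficient equals sum_{k=0}^{16} 6^k * 7^(16-k).
= 215703854542471

215703854542471


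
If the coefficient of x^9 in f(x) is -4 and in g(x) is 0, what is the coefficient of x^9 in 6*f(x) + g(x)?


Scalar multiplication scales coefficients: 6 * -4 = -24.
Then add the g coefficient: -24 + 0
= -24

-24


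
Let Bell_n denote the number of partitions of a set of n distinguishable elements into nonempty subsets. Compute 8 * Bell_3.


Bell_3 can be computed from the Bell triangle or from Dobinski's identity Bell_n = (1/e) * sum_{k>=0} k^n / k!.
Computing Bell_3 = 5.
Then 8 * 5 = 40.

40


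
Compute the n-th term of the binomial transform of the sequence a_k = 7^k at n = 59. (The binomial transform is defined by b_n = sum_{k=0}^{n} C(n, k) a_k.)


With a_k = 7^k, b_n = sum_{k=0}^{n} C(n, k) 7^k = (1 + 7)^n by the binomial theorem.
For n = 59: (1 + 7)^59 = 8^59 = 191561942608236107294793378393788647952342390272950272.

191561942608236107294793378393788647952342390272950272


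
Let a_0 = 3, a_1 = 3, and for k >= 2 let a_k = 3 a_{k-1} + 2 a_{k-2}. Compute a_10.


Iterating the recurrence forward:
a_0 = 3
a_1 = 3
a_2 = 3*3 + 2*3 = 15
a_3 = 3*15 + 2*3 = 51
a_4 = 3*51 + 2*15 = 183
a_5 = 3*183 + 2*51 = 651
a_6 = 3*651 + 2*183 = 2319
a_7 = 3*2319 + 2*651 = 8259
a_8 = 3*8259 + 2*2319 = 29415
a_9 = 3*29415 + 2*8259 = 104763
a_10 = 3*104763 + 2*29415 = 373119
So a_10 = 373119.

373119


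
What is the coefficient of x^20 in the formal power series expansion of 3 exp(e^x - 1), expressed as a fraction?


exp(e^x - 1) is the exponential generating function for the Bell numbers Bell_k: exp(e^x - 1) = sum_{k>=0} Bell_k x^k / k!.
So the coefficient of x^20 in 3 exp(e^x - 1) is 3 Bell_20 / 20!.
Computing: Bell_20 = 51724158235372 and 20! = 2432902008176640000, giving
3 * 51724158235372/2432902008176640000 = 263898766507/4137588449280000.

263898766507/4137588449280000


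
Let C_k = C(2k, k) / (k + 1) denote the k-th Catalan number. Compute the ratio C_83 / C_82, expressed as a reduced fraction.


Using C_k = (2k)! / (k! (k+1)!), the ratio C_{k+1}/C_k simplifies to
C_{k+1}/C_k = [(2k+2)! / ((k+1)! (k+2)!)] * [k! (k+1)! / (2k)!]
 = (2k+2)(2k+1) / ((k+1)(k+2)) = 2(2k+1) / (k+2).
For k = 82: 2(2*82 + 1) / (82 + 2) = 330/84 = 55/14.

55/14


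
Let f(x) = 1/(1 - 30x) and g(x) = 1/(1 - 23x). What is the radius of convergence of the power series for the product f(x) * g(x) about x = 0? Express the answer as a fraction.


The radius of 1/(1 - 30x) is 1/30 (nearest singularity at x = 1/30), and the radius of 1/(1 - 23x) is 1/23.
The product f(x)*g(x) = 1/((1 - 30x)(1 - 23x)) has singularities at both 1/30 and 1/23, so its radius of convergence is the distance to the nearest one:
min(1/30, 1/23) = 1/30.

1/30


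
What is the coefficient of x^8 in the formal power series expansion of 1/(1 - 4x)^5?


The general identity 1/(1 - c x)^r = sum_{k>=0} c^k C(k + r - 1, r - 1) x^k follows by substituting y = c x into 1/(1 - y)^r = sum_{k>=0} C(k + r - 1, r - 1) y^k.
For c = 4, r = 5, k = 8:
4^8 * C(12, 4) = 65536 * 495 = 32440320.

32440320


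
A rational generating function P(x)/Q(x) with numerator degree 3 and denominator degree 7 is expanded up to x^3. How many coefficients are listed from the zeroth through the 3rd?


Expanding up to x^3 gives the coefficients for x^0, x^1, ..., x^3.
That is 3 + 1 = 4 coefficients in total.

4


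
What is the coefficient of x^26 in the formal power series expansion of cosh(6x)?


The Maclaurin series is cosh(t) = sum_{m>=0} t^(2m) / (2m)!, so substituting t = 6x, only even powers of x are nonzero, with coefficient of x^(2m) equal to 6^(2m) / (2m)!.
For x^26 the coefficient is 6^26/26! = 170581728179578208256/403291461126605635584000000 = 344373768/814172781296875.

344373768/814172781296875


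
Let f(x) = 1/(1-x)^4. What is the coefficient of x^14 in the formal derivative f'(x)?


Differentiate: d/dx [ 1/(1-x)^r ] = r / (1-x)^(r+1).
Here r = 4, so f'(x) = 4 / (1-x)^5.
The expansion of 1/(1-x)^(r+1) has coefficient of x^n equal to C(n+r, r).
So the coefficient of x^14 in f'(x) is
4 * C(18, 4) = 4 * 3060 = 12240

12240


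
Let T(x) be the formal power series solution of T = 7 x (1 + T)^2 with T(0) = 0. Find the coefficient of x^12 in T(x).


Apply the Lagrange inversion formula: if T = 7 x * phi(T) with phi(t) = (1 + t)^2, then [x^n] T = 7^n * (1/n) [t^(n-1)] phi(t)^n = 7^n * (1/n) [t^(n-1)] (1 + t)^(2n) = 7^n * (1/n) C(2n, n-1).
Using the identity C(2n, n-1) = C(2n, n) * n / (n+1), the unscaled factor equals C(2n, n) / (n+1) = C_n, the n-th Catalan number.
For n = 12: C_12 = C(24, 12) / 13 = 2704156/13 = 208012.
With the 7^12 = 13841287201 factor, the coefficient is 13841287201 * 208012 = 2879153833254412.

2879153833254412


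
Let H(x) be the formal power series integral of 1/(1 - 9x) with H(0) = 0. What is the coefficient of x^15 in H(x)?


1/(1 - 9x) = sum_{k>=0} 9^k x^k. Integrating termwise with H(0) = 0:
H(x) = sum_{k>=0} 9^k x^(k+1) / (k+1) = sum_{m>=1} 9^(m-1) x^m / m.
For m = 15: 9^14/15 = 22876792454961/15 = 7625597484987/5.

7625597484987/5


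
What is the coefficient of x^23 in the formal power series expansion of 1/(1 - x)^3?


The negative binomial / multiset identity is
1/(1 - x)^r = sum_{k>=0} C(k + r - 1, r - 1) x^k.
Here r = 3 and k = 23, so the coefficient is
C(23 + 2, 2) = C(25, 2)
= 300

300


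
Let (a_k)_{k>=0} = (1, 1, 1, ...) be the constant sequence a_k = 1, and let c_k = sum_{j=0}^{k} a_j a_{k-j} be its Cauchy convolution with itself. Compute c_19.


Since a_j = 1 for all j >= 0, the convolution sum becomes
c_k = sum_{j=0}^{k} 1 * 1 = 1 * (k + 1).
Equivalently, the generating function of (a_k) is 1/(1 - x) and its square is 1/(1 - x)^2 = sum_{k>=0} 1(k + 1) x^k.
For k = 19: 1 * 20 = 20.

20


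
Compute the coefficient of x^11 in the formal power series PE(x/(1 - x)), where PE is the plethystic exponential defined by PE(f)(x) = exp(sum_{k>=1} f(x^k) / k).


For f(x) = x/(1 - x) we have
sum_{k>=1} f(x^k) / k = sum_{k>=1} (1/k) * x^k / (1 - x^k) = sum_{k, m >= 1} x^(k m) / k,
which after exponentiating simplifies to
PE(x/(1 - x)) = prod_{k>=1} 1 / (1 - x^k).
This is the generating function for the partition function p(n), so the coefficient of x^11 is p(11).
Computing p(11) by dynamic programming over parts 1, 2, ..., 11: p(11) = 56.

56


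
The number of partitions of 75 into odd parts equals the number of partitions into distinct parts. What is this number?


Computing partitions of 75 into odd parts (1, 3, 5, ...):
Using the generating function prod_{k>=0} 1/(1-x^(2k+1)),
the count is 48446

48446


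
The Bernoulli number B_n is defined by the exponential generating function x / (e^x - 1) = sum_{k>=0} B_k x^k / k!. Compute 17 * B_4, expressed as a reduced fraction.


Bernoulli numbers can also be computed recursively via B_0 = 1 and sum_{j=0}^{m} C(m+1, j) B_j = 0 for m >= 1. Odd-index Bernoulli numbers vanish for k >= 3.
Computing B_4 = -1/30, so 17 * B_4 = 17 * -1/30 = -17/30.

-17/30


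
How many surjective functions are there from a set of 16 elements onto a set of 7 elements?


By inclusion-exclusion on which target elements are missed, the number of surjections from an n-set onto a k-set is
surj(n, k) = sum_{j=0}^{k} (-1)^j C(k, j) (k - j)^n.
Equivalently surj(n, k) = k! * S(n, k), where S(n, k) is the Stirling number of the second kind.
For n = 16, k = 7:
S(16, 7) = 3281882604, so
surj = 7! * 3281882604 = 5040 * 3281882604 = 16540688324160.

16540688324160


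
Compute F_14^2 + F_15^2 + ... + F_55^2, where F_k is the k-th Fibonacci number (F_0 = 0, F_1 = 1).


There is a standard identity sum_{k=0}^{N} F_k^2 = F_N * F_{N+1} (proved inductively from the telescoping relation F_k^2 = F_k F_{k+1} - F_{k-1} F_k). Then
sum_{k=14}^{55} F_k^2 = F_55 F_56 - F_13 F_14.
Computing: F_55 = 139583862445, F_56 = 225851433717, F_13 = 233, F_14 = 377.
Sum = 139583862445 * 225851433717 - 233 * 377 = 31525215456959762970224.

31525215456959762970224


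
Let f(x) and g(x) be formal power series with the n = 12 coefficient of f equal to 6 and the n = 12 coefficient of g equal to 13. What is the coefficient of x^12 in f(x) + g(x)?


Addition of formal power series is termwise.
The coefficient of x^12 in f + g = 6 + 13
= 19

19


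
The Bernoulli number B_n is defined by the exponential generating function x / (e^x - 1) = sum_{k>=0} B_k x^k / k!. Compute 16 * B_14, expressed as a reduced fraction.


Bernoulli numbers can also be computed recursively via B_0 = 1 and sum_{j=0}^{m} C(m+1, j) B_j = 0 for m >= 1. Odd-index Bernoulli numbers vanish for k >= 3.
Computing B_14 = 7/6, so 16 * B_14 = 16 * 7/6 = 56/3.

56/3


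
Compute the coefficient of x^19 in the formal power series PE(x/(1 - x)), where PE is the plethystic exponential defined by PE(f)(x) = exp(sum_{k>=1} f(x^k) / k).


For f(x) = x/(1 - x) we have
sum_{k>=1} f(x^k) / k = sum_{k>=1} (1/k) * x^k / (1 - x^k) = sum_{k, m >= 1} x^(k m) / k,
which after exponentiating simplifies to
PE(x/(1 - x)) = prod_{k>=1} 1 / (1 - x^k).
This is the generating function for the partition function p(n), so the coefficient of x^19 is p(19).
Computing p(19) by dynamic programming over parts 1, 2, ..., 19: p(19) = 490.

490


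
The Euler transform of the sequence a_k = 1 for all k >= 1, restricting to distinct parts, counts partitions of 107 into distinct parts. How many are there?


Partitions of 107 into distinct parts can be computed via generating function.
Product (1+x)(1+x^2)(1+x^3)...
The coefficient of x^107 = 789640

789640


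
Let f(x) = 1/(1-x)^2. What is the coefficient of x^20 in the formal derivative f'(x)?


Differentiate: d/dx [ 1/(1-x)^r ] = r / (1-x)^(r+1).
Here r = 2, so f'(x) = 2 / (1-x)^3.
The expansion of 1/(1-x)^(r+1) has coefficient of x^n equal to C(n+r, r).
So the coefficient of x^20 in f'(x) is
2 * C(22, 2) = 2 * 231 = 462

462


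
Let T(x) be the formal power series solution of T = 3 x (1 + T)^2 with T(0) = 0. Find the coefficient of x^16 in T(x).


Apply the Lagrange inversion formula: if T = 3 x * phi(T) with phi(t) = (1 + t)^2, then [x^n] T = 3^n * (1/n) [t^(n-1)] phi(t)^n = 3^n * (1/n) [t^(n-1)] (1 + t)^(2n) = 3^n * (1/n) C(2n, n-1).
Using the identity C(2n, n-1) = C(2n, n) * n / (n+1), the unscaled factor equals C(2n, n) / (n+1) = C_n, the n-th Catalan number.
For n = 16: C_16 = C(32, 16) / 17 = 601080390/17 = 35357670.
With the 3^16 = 43046721 factor, the coefficient is 43046721 * 35357670 = 1522031755700070.

1522031755700070


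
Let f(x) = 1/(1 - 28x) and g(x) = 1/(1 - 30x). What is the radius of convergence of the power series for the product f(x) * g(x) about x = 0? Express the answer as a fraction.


The radius of 1/(1 - 28x) is 1/28 (nearest singularity at x = 1/28), and the radius of 1/(1 - 30x) is 1/30.
The product f(x)*g(x) = 1/((1 - 28x)(1 - 30x)) has singularities at both 1/28 and 1/30, so its radius of convergence is the distance to the nearest one:
min(1/28, 1/30) = 1/30.

1/30


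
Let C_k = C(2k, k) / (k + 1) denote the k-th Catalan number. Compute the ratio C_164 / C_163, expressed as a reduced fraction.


Using C_k = (2k)! / (k! (k+1)!), the ratio C_{k+1}/C_k simplifies to
C_{k+1}/C_k = [(2k+2)! / ((k+1)! (k+2)!)] * [k! (k+1)! / (2k)!]
 = (2k+2)(2k+1) / ((k+1)(k+2)) = 2(2k+1) / (k+2).
For k = 163: 2(2*163 + 1) / (163 + 2) = 654/165 = 218/55.

218/55


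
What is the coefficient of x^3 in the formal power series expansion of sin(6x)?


The Maclaurin series is sin(t) = sum_{k>=0} (-1)^k t^(2k+1) / (2k+1)!, so substituting t = 6x, only odd powers of x are nonzero, with coefficient of x^(2k+1) equal to (-1)^k 6^(2k+1) / (2k+1)!.
Write 3 = 2*1 + 1, giving the coefficient (-1)^1 * 6^3 / 3! = -216/6 = -36.

-36


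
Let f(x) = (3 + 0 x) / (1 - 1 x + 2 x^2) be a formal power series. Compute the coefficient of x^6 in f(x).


Write f(x) = sum_{k>=0} a_k x^k. Multiplying both sides by 1 - 1 x + 2 x^2 gives
(1 - 1 x + 2 x^2) sum_{k>=0} a_k x^k = 3 + 0 x.
Matching coefficients:
 x^0: a_0 = 3
 x^1: a_1 - 1 a_0 = 0  =>  a_1 = 1*3 + 0 = 3
 x^k (k >= 2): a_k = 1 a_{k-1} - 2 a_{k-2}.
Iterating: a_2 = -3, a_3 = -9, a_4 = -3, a_5 = 15, a_6 = 21.
So the coefficient of x^6 is 21.

21


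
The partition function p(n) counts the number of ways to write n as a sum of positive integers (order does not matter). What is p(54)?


Using the generating function prod_{k>=1} 1/(1-x^k), we compute p(54).
By dynamic programming over parts 1 through 54:
p(54) = 386155

386155


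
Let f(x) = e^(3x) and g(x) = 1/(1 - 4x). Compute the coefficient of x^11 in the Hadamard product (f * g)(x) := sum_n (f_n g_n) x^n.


Expanding: f_k = 3^k/k! (from e^(3x)) and g_k = 4^k (from 1/(1 - 4x)). So the Hadamard coefficient (f * g)_k = 3^k 4^k / k! = (12)^k / k!.
For k = 11: 12^11/11! = 743008370688/39916800 = 35831808/1925.

35831808/1925


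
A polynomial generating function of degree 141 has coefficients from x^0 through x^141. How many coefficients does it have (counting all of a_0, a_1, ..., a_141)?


A polynomial of degree 141 takes the form a_0 + a_1 x + ... + a_141 x^141.
The number of coefficients is 141 + 1 = 142.

142


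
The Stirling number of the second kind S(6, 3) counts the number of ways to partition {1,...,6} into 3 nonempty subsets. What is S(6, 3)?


Using the explicit formula S(n,k) = (1/k!) sum_{j=0}^{k} (-1)^(k-j) C(k,j) j^n:
S(6, 3) = 90
Equivalently, S(n,k) is n! times the coefficient of x^n in the EGF (e^x - 1)^k / k!.

90


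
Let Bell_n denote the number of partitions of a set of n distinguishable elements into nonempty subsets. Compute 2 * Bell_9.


Bell_9 can be computed from the Bell triangle or from Dobinski's identity Bell_n = (1/e) * sum_{k>=0} k^n / k!.
Computing Bell_9 = 21147.
Then 2 * 21147 = 42294.

42294


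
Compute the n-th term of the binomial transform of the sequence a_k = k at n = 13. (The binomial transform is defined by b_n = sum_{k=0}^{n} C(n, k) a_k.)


With a_k = k, b_n = sum_{k=0}^{n} C(n, k) k. Using k * C(n, k) = n * C(n-1, k-1) gives b_n = n * sum_{k>=1} C(n-1, k-1) = n * 2^(n-1).
For n = 13: 13 * 2^12 = 13 * 4096 = 53248.

53248


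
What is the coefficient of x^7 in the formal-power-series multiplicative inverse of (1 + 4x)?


The inverse is 1/(1 + 4x). Apply the geometric identity 1/(1 - y) = sum_{k>=0} y^k with y = -4x:
1/(1 + 4x) = sum_{k>=0} (-4)^k x^k.
So the coefficient of x^7 is (-4)^7 = -16384.

-16384


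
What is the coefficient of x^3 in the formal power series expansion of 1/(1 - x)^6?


The expansion 1/(1 - x)^r = sum_{k>=0} C(k + r - 1, r - 1) x^k follows from the multiset / negative-binomial theorem (or from repeated differentiation of the geometric series).
For r = 6 and k = 3:
C(8, 5) = 40320 / (120 * 6) = 56.

56


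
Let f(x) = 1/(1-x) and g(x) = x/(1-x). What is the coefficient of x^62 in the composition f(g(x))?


First simplify the composition: f(g(x)) = 1/(1 - x/(1-x)) = (1-x)/((1-x) - x) = (1-x)/(1-2x).
Now extract the coefficient. Write (1-x)/(1-2x) = 1/(1-2x) - x/(1-2x).
The coefficient of x^n in 1/(1-2x) is 2^n, and in x/(1-2x) is 2^(n-1) (for n >= 1).
So the coefficient of x^62 is 2^62 - 2^61 = 4611686018427387904 - 2305843009213693952 = 2305843009213693952.

2305843009213693952


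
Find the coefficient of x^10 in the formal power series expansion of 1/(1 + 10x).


Write 1/(1 + c x) = 1/(1 - (-c) x) and apply the geometric-series identity
1/(1 - y) = sum_{k>=0} y^k to get 1/(1 + c x) = sum_{k>=0} (-c)^k x^k.
So the coefficient of x^k is (-c)^k = (-1)^k * c^k.
Here c = 10 and k = 10:
(-10)^10 = 1 * 10000000000 = 10000000000

10000000000


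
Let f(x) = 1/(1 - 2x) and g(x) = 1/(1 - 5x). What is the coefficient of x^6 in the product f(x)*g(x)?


The coefficient of x^n in f*g is the Cauchy product: sum_{k=0}^{n} a^k * b^(n-k).
With a=2, b=5, n=6:
sum_{k=0}^{6} 2^k * 5^(6-k)
= 25999

25999


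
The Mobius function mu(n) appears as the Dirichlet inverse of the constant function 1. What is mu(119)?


119 = 7 * 17 (all distinct primes).
mu(119) = (-1)^2 = 1

1


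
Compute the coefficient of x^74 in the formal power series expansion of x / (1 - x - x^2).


Let f(x) = sum_{k>=0} a_k x^k. Multiplying f(x) * (1 - x - x^2) = x and matching coefficients gives a_0 = 0, a_1 = 1, and a_k = a_{k-1} + a_{k-2} for k >= 2. These are the Fibonacci numbers F_k.
Iterating from F_0 = 0, F_1 = 1:
F_0=0, F_1=1, F_2=1, F_3=2, F_4=3, F_5=5, F_6=8, F_7=13, F_8=21, F_9=34, ...
F_74 = 1304969544928657.

1304969544928657


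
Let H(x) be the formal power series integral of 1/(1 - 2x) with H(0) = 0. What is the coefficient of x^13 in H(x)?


1/(1 - 2x) = sum_{k>=0} 2^k x^k. Integrating termwise with H(0) = 0:
H(x) = sum_{k>=0} 2^k x^(k+1) / (k+1) = sum_{m>=1} 2^(m-1) x^m / m.
For m = 13: 2^12/13 = 4096/13 = 4096/13.

4096/13


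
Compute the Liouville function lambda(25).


The Liouville function is lambda(k) = (-1)^Omega(k), where Omega(k) counts the prime factors of k with multiplicity.
Factoring: 25 = 5 * 5, so Omega(25) = 2.
lambda(25) = (-1)^2 = 1.

1


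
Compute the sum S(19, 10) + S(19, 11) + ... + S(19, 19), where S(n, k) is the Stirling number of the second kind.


By definition, S(n, k) counts partitions of an n-set into exactly k nonempty blocks.
Computing row n = 19 for k = 10..19:
S(19, k): 477297033785, 129413217791, 23466951300, 2892439160, 243577530, 13916778, 527136, 12597, 171, 1
Sum = 633327676249.

633327676249


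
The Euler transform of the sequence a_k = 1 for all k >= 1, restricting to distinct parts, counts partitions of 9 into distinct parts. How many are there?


Partitions of 9 into distinct parts can be computed via generating function.
Product (1+x)(1+x^2)(1+x^3)...
The coefficient of x^9 = 8

8


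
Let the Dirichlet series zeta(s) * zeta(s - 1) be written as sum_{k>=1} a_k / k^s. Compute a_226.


Convolution gives a_k = sum_{d | k} d * 1 = sum_{d | k} d = sigma(k), the sum of positive divisors of k.
For k = 226, the divisors are 1, 2, 113, 226, so
sigma(226) = 1 + 2 + 113 + 226 = 342.

342


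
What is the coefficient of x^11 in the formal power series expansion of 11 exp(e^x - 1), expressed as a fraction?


exp(e^x - 1) is the exponential generating function for the Bell numbers Bell_k: exp(e^x - 1) = sum_{k>=0} Bell_k x^k / k!.
So the coefficient of x^11 in 11 exp(e^x - 1) is 11 Bell_11 / 11!.
Computing: Bell_11 = 678570 and 11! = 39916800, giving
11 * 678570/39916800 = 22619/120960.

22619/120960


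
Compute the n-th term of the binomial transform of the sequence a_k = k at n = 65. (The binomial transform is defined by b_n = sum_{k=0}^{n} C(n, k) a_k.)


With a_k = k, b_n = sum_{k=0}^{n} C(n, k) k. Using k * C(n, k) = n * C(n-1, k-1) gives b_n = n * sum_{k>=1} C(n-1, k-1) = n * 2^(n-1).
For n = 65: 65 * 2^64 = 65 * 18446744073709551616 = 1199038364791120855040.

1199038364791120855040


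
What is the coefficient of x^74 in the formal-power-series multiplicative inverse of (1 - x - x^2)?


Let the inverse be f(x) = sum_{k>=0} a_k x^k. From f(x) * (1 - x - x^2) = 1 and matching coefficients:
 x^0: a_0 = 1.
 x^1: a_1 - a_0 = 0, so a_1 = 1.
 x^k (k >= 2): a_k - a_{k-1} - a_{k-2} = 0, i.e. a_k = a_{k-1} + a_{k-2}.
This is the Fibonacci-type recurrence shifted so that a_0 = a_1 = 1.
Iterating: a_0=1, a_1=1, a_2=2, a_3=3, a_4=5, a_5=8, a_6=13, a_7=21, a_8=34, a_9=55, ...
a_74 = 2111485077978050.

2111485077978050


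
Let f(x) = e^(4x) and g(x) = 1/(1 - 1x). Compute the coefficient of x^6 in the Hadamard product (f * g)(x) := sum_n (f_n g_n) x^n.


Expanding: f_k = 4^k/k! (from e^(4x)) and g_k = 1^k (from 1/(1 - 1x)). So the Hadamard coefficient (f * g)_k = 4^k 1^k / k! = (4)^k / k!.
For k = 6: 4^6/6! = 4096/720 = 256/45.

256/45


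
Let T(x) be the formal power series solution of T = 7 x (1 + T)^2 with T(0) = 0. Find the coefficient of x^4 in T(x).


Apply the Lagrange inversion formula: if T = 7 x * phi(T) with phi(t) = (1 + t)^2, then [x^n] T = 7^n * (1/n) [t^(n-1)] phi(t)^n = 7^n * (1/n) [t^(n-1)] (1 + t)^(2n) = 7^n * (1/n) C(2n, n-1).
Using the identity C(2n, n-1) = C(2n, n) * n / (n+1), the unscaled factor equals C(2n, n) / (n+1) = C_n, the n-th Catalan number.
For n = 4: C_4 = C(8, 4) / 5 = 70/5 = 14.
With the 7^4 = 2401 factor, the coefficient is 2401 * 14 = 33614.

33614


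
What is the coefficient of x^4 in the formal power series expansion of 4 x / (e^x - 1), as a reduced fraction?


The exponential generating function for Bernoulli numbers is
x / (e^x - 1) = sum_{k>=0} B_k x^k / k!.
So the coefficient of x^4 in 4 x / (e^x - 1) is 4 B_4 / 4!.
Computing: B_4 = -1/30, 4! = 24, giving
4 * -1/30 / 24 = -1/180.

-1/180


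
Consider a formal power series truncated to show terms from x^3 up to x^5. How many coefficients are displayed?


From x^3 to x^5 inclusive, the count is 5 - 3 + 1 = 3.

3


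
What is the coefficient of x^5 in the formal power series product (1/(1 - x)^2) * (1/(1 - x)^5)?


Combine the factors: (1/(1 - x)^2) * (1/(1 - x)^5) = 1/(1 - x)^7.
Then use 1/(1 - x)^r = sum_{k>=0} C(k + r - 1, r - 1) x^k with r = 7 and k = 5:
C(11, 6) = 462.

462


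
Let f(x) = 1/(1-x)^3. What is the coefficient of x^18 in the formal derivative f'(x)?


Differentiate: d/dx [ 1/(1-x)^r ] = r / (1-x)^(r+1).
Here r = 3, so f'(x) = 3 / (1-x)^4.
The expansion of 1/(1-x)^(r+1) has coefficient of x^n equal to C(n+r, r).
So the coefficient of x^18 in f'(x) is
3 * C(21, 3) = 3 * 1330 = 3990

3990


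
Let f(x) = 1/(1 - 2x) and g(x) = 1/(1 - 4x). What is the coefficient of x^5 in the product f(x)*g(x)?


The coefficient of x^n in f*g is the Cauchy product: sum_{k=0}^{n} a^k * b^(n-k).
With a=2, b=4, n=5:
sum_{k=0}^{5} 2^k * 4^(5-k)
= 2016

2016


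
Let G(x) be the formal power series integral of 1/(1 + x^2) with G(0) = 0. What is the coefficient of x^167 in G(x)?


1/(1 + x^2) = sum_{j>=0} (-1)^j x^(2j). Integrating termwise with G(0) = 0:
G(x) = sum_{j>=0} (-1)^j x^(2j+1) / (2j+1) = arctan(x).
Only odd powers are nonzero. For x^167 write 167 = 2*83 + 1, giving
(-1)^83 / 167 = -1/167 = -1/167.

-1/167


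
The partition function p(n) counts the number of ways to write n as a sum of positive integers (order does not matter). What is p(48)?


Using the generating function prod_{k>=1} 1/(1-x^k), we compute p(48).
By dynamic programming over parts 1 through 48:
p(48) = 147273

147273


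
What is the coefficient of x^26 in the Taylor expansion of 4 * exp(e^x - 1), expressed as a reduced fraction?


exp(e^x - 1) = sum_{k>=0} Bell_k x^k / k!, where Bell_k is the k-th Bell number.
So the coefficient of x^26 is 4 * Bell_26 / 26!.
Computing: Bell_26 = 49631246523618756274 and 26! = 403291461126605635584000000, giving
4 * 49631246523618756274/403291461126605635584000000 = 1459742544812316361/2965378390636806144000000.

1459742544812316361/2965378390636806144000000


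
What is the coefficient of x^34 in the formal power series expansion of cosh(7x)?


The Maclaurin series is cosh(t) = sum_{m>=0} t^(2m) / (2m)!, so substituting t = 7x, only even powers of x are nonzero, with coefficient of x^(2m) equal to 7^(2m) / (2m)!.
For x^34 the coefficient is 7^34/34! = 54116956037952111668959660849/295232799039604140847618609643520000000 = 22539340290692258087863249/122962431919868446833660395520000000.

22539340290692258087863249/122962431919868446833660395520000000


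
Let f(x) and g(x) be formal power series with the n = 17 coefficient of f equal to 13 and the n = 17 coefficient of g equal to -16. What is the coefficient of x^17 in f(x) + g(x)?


Addition of formal power series is termwise.
The coefficient of x^17 in f + g = 13 + -16
= -3

-3


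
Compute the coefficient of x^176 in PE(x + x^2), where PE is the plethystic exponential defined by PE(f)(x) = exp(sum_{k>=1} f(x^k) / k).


With f(x) = x + x^2, the exponent is sum_{k>=1} (x^k + x^(2k)) / k = -ln(1 - x) - ln(1 - x^2). Exponentiating:
PE(x + x^2) = 1 / ((1 - x)(1 - x^2)).
This is the generating function for partitions of n into parts of size 1 or 2. The number of 2's can be any j in 0..88, and the rest are 1's, so
[x^176] = floor(176/2) + 1 = 89.

89


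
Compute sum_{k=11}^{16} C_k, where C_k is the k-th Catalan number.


C_11 through C_16: 58786, 208012, 742900, 2674440, 9694845, 35357670
Sum = 58786 + 208012 + 742900 + 2674440 + 9694845 + 35357670
= 48736653

48736653


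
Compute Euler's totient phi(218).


phi(n) counts integers in [1, n] coprime to n. Using the multiplicative formula phi(n) = n * prod_{p | n} (1 - 1/p):
218 = 2 * 109, so
phi(218) = 218 * (1 - 1/2) * (1 - 1/109) = 108.

108


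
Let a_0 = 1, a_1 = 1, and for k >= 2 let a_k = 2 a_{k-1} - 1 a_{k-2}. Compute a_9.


Iterating the recurrence forward:
a_0 = 1
a_1 = 1
a_2 = 2*1 - 1*1 = 1
a_3 = 2*1 - 1*1 = 1
a_4 = 2*1 - 1*1 = 1
a_5 = 2*1 - 1*1 = 1
a_6 = 2*1 - 1*1 = 1
a_7 = 2*1 - 1*1 = 1
a_8 = 2*1 - 1*1 = 1
a_9 = 2*1 - 1*1 = 1
So a_9 = 1.

1


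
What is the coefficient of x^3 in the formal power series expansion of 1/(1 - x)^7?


The negative binomial / multiset identity is
1/(1 - x)^r = sum_{k>=0} C(k + r - 1, r - 1) x^k.
Here r = 7 and k = 3, so the coefficient is
C(3 + 6, 6) = C(9, 6)
= 84

84


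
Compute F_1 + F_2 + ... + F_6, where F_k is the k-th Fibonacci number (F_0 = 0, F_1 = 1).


Use the identity sum_{k=0}^{N} F_k = F_{N+2} - 1 (which follows from F_{k+2} - F_{k+1} = F_k). Then
sum_{k=1}^{6} F_k = (F_{8} - 1) - (F_{2} - 1) = F_{8} - F_{2}.
Computing: F_{8} = 21, F_{2} = 1, so
Sum = 21 - 1 = 20.

20


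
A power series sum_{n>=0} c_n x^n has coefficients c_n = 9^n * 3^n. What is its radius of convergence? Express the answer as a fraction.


By the root test (Cauchy-Hadamard), the radius is R = 1 / limsup_n |c_n|^(1/n).
Here |c_n|^(1/n) = (9^n * 3^n)^(1/n) = 9 * 3 = 27 for all n.
So R = 1/27 = 1/27.

1/27


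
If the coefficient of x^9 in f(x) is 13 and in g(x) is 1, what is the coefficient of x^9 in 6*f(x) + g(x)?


Scalar multiplication scales coefficients: 6 * 13 = 78.
Then add the g coefficient: 78 + 1
= 79

79


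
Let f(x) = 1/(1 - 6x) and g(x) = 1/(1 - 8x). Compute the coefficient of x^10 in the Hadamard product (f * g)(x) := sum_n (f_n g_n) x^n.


f has coefficients f_k = 6^k and g has coefficients g_k = 8^k, so the Hadamard product has coefficient (f*g)_k = 6^k * 8^k = 48^k.
For k = 10: 48^10 = 64925062108545024.

64925062108545024


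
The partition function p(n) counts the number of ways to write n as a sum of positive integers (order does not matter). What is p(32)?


Using the generating function prod_{k>=1} 1/(1-x^k), we compute p(32).
By dynamic programming over parts 1 through 32:
p(32) = 8349

8349


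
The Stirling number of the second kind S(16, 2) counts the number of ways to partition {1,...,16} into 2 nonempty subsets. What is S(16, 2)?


Using the explicit formula S(n,k) = (1/k!) sum_{j=0}^{k} (-1)^(k-j) C(k,j) j^n:
S(16, 2) = 32767
Equivalently, S(n,k) is n! times the coefficient of x^n in the EGF (e^x - 1)^k / k!.

32767


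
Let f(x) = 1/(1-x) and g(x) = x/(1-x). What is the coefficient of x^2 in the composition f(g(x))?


First simplify the composition: f(g(x)) = 1/(1 - x/(1-x)) = (1-x)/((1-x) - x) = (1-x)/(1-2x).
Now extract the coefficient. Write (1-x)/(1-2x) = 1/(1-2x) - x/(1-2x).
The coefficient of x^n in 1/(1-2x) is 2^n, and in x/(1-2x) is 2^(n-1) (for n >= 1).
So the coefficient of x^2 is 2^2 - 2^1 = 4 - 2 = 2.

2


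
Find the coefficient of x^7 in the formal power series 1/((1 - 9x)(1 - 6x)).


By partial fractions or Cauchy convolution:
The coefficient equals sum_{k=0}^{7} 9^k * 6^(7-k).
= 13789035

13789035
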